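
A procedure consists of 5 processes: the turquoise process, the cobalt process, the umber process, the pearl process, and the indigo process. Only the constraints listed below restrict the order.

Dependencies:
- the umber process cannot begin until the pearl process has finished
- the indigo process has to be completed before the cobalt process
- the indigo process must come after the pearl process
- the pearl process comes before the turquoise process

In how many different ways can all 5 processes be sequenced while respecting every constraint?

The pearl process is the only process with nothing required before it, so every ordering starts there.
Counting all ways to extend the partial order to a total order gives 12.

12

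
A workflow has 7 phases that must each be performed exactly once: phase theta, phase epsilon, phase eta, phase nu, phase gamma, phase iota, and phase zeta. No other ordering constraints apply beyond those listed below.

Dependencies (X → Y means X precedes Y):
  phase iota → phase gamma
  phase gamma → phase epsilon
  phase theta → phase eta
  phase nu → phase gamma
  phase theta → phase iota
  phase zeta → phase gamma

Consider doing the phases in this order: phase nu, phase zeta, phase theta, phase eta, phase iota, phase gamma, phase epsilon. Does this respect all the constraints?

Yes

Going through the constraints one by one, each required predecessor appears earlier in the sequence than its dependent — e.g. phase nu (position 1) is before phase gamma (position 6), as required.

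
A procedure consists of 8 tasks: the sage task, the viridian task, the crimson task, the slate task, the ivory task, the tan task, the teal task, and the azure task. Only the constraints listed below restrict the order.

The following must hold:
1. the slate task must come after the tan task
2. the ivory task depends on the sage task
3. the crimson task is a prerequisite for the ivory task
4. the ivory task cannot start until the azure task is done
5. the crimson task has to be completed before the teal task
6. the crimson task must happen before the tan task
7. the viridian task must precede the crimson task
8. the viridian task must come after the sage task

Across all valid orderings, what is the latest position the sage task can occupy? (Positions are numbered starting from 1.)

2

The tasks that are forced after the sage task, directly or by a chain of constraints, are the viridian task, the crimson task, the slate task, the ivory task, the tan task, the teal task. That's 6 tasks.
With 6 mandatory successors out of 8 tasks total, the latest slot for the sage task is 8−6 = 2, and it's reachable by doing all non-successors before the sage task.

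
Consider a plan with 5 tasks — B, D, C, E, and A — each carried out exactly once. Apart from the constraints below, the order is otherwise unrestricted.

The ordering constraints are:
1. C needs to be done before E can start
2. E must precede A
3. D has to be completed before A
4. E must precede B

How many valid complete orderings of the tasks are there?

2 tasks have no prerequisites (D, C), so any of them could come first.
Systematically extending each partial ordering one task at a time and counting, there are 7 complete orderings.

7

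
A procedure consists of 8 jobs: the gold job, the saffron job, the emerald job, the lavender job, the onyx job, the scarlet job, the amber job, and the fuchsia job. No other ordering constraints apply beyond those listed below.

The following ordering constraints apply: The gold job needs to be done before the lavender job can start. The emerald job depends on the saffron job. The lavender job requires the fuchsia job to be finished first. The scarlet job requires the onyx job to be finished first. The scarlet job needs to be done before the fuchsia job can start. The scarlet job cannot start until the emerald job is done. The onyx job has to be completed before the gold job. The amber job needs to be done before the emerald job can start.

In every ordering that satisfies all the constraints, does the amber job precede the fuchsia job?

There is a constraint chain the amber job → the emerald job → the scarlet job → the fuchsia job.
Hence the amber job necessarily comes before the fuchsia job.

Yes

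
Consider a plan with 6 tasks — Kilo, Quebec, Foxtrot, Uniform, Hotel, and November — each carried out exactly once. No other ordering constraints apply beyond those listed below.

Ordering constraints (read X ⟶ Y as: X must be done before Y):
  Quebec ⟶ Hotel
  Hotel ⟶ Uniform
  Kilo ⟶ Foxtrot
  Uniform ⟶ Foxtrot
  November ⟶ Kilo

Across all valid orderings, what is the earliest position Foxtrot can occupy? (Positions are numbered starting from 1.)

Every task that must precede Foxtrot has to come before it. Tracing all chains that end at Foxtrot, those tasks are: Kilo, Quebec, Uniform, Hotel, November — 5 in total.
With 5 mandatory predecessors, the earliest Foxtrot can sit is position 5+1 = 6, and placing just those 5 first achieves it.

6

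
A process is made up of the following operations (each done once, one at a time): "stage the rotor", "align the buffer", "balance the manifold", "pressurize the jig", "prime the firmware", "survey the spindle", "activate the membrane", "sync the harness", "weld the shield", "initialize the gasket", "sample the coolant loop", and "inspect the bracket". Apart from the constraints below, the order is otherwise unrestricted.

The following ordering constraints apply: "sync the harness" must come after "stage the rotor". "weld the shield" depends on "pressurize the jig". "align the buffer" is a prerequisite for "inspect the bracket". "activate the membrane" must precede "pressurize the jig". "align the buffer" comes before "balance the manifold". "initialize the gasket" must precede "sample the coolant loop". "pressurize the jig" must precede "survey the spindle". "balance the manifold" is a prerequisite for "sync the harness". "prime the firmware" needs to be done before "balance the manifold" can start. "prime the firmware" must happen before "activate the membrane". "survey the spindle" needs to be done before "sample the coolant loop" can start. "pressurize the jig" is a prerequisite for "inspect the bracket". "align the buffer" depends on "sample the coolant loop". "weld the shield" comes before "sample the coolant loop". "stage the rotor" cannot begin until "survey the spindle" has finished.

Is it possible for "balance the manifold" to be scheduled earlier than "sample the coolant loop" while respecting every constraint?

No

The constraints give a chain "sample the coolant loop" → "align the buffer" → "balance the manifold", which forces "sample the coolant loop" before "balance the manifold".
So no valid ordering can have "balance the manifold" before "sample the coolant loop".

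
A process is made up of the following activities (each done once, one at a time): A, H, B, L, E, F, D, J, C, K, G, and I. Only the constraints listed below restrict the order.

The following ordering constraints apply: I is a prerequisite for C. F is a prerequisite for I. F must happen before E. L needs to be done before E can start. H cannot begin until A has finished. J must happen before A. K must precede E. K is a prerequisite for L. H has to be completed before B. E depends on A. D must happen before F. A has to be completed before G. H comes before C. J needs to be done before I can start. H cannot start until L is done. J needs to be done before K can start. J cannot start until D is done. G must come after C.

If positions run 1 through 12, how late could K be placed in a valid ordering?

The activities that are forced after K, directly or by a chain of constraints, are H, B, L, E, C, G. That's 6 activities.
So at least 6 activities follow K, putting K no later than position 6. That position is achievable by scheduling everything else first.

6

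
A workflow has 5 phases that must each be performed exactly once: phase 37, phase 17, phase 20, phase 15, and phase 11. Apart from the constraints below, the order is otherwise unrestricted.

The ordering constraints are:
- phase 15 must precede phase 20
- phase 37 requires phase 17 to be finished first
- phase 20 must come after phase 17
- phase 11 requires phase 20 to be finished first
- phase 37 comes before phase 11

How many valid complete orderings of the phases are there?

2 phases have no prerequisites (phase 17, phase 15), so any of them could come first.
Enumerating by repeatedly choosing an available phase (one whose prerequisites are all placed) gives 5 distinct complete orderings.

5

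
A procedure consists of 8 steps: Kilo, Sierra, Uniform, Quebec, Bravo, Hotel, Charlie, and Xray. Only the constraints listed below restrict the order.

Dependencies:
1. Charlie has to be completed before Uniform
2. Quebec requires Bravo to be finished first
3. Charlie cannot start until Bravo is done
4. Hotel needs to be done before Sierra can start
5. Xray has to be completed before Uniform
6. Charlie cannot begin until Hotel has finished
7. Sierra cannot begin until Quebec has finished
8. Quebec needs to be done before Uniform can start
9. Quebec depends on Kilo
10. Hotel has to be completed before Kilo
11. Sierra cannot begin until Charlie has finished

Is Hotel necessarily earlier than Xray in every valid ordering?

No

No chain of constraints connects Hotel to Xray in either direction.
There exist valid orderings with Xray before Hotel, so Hotel is not required to come first.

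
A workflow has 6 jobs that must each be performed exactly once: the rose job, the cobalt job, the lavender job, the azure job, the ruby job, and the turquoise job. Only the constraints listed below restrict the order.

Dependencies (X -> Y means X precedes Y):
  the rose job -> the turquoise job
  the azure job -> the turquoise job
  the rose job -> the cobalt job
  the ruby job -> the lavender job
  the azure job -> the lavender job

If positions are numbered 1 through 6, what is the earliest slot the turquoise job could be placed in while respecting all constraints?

3

The jobs that are forced before the turquoise job, directly or transitively, are the rose job, the azure job. That's 2 jobs.
With 2 mandatory predecessors, the earliest the turquoise job can sit is position 2+1 = 3, and placing just those 2 first achieves it.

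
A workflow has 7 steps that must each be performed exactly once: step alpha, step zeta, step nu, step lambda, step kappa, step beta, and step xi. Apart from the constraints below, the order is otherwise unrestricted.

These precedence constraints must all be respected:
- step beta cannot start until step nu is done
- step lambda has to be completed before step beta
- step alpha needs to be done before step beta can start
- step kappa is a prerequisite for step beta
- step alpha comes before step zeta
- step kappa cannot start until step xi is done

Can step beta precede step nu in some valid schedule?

No

There is a dependency chain step nu → step beta, so step beta always comes after step nu.
So no valid ordering can have step beta before step nu.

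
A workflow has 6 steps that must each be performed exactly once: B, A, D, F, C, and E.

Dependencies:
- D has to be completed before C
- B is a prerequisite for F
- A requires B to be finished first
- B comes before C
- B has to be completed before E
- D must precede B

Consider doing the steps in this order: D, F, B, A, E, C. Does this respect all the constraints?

Here B comes after F.
That contradicts the constraint that B must precede F.

No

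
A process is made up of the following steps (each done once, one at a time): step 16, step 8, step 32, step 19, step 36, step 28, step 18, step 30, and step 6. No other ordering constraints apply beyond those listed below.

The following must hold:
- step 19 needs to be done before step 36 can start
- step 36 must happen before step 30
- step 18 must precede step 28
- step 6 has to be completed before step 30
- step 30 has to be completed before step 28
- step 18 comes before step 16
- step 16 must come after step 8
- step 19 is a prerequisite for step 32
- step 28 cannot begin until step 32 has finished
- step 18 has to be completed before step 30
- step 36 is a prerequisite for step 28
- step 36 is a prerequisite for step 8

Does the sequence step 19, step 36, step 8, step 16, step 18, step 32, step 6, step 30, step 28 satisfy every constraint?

No

In the proposed order, step 16 appears before step 18.
That contradicts the constraint that step 18 must precede step 16.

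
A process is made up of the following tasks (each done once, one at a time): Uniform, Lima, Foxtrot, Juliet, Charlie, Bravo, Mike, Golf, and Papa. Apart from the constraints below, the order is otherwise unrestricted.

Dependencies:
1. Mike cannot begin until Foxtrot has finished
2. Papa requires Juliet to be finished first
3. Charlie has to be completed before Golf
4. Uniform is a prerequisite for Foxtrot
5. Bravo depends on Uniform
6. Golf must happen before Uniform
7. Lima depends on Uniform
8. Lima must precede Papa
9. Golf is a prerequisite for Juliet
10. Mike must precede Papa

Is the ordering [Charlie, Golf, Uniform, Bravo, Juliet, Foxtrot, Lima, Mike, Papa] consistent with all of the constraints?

Yes

Checking each listed constraint against this order: for instance, Uniform is in position 3 and Lima in position 7, so that constraint holds — and the remaining constraints check out the same way.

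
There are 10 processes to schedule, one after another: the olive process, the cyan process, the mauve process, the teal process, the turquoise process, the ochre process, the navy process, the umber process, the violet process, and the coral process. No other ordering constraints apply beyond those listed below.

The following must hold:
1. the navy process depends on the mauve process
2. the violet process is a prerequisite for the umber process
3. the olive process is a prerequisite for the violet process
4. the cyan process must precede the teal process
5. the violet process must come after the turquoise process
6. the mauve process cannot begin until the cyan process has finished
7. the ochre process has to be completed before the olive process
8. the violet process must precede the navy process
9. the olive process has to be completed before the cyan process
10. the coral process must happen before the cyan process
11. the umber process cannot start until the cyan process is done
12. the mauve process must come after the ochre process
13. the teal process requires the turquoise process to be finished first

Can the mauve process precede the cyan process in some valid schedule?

No

The constraints give a chain the cyan process → the mauve process, which forces the cyan process before the mauve process.
So no valid ordering can have the mauve process before the cyan process.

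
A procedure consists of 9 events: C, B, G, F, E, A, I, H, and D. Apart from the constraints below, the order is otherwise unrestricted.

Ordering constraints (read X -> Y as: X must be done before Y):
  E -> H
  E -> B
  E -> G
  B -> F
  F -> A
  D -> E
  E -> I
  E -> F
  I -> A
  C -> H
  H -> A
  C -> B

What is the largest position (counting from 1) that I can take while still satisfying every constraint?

The only event forced after I (directly or by a chain) is A.
With 1 mandatory successor out of 9 events total, the latest slot for I is 9−1 = 8, and it's reachable by doing all non-successors before I.

8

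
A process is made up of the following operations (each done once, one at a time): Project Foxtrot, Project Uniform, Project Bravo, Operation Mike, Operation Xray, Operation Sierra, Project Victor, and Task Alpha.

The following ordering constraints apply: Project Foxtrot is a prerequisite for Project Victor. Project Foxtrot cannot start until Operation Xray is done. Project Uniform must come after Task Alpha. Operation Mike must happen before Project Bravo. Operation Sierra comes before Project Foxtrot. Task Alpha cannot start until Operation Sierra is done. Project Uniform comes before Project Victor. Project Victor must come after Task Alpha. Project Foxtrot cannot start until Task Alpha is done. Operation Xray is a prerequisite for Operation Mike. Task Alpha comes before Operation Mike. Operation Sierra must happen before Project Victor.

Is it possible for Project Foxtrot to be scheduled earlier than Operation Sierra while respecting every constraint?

Following Operation Sierra → Project Foxtrot, Operation Sierra must precede Project Foxtrot in every valid ordering.
So no valid ordering can have Project Foxtrot before Operation Sierra.

No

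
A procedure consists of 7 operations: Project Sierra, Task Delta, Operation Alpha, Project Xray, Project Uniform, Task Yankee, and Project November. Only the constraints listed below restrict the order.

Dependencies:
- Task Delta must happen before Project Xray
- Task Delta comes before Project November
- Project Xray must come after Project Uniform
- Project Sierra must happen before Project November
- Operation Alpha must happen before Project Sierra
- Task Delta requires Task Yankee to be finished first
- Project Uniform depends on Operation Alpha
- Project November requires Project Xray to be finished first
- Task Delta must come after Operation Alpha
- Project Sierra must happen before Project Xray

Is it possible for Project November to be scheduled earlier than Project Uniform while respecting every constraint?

No

There is a dependency chain Project Uniform → Project Xray → Project November, so Project November always comes after Project Uniform.
Hence Project November can never be scheduled before Project Uniform.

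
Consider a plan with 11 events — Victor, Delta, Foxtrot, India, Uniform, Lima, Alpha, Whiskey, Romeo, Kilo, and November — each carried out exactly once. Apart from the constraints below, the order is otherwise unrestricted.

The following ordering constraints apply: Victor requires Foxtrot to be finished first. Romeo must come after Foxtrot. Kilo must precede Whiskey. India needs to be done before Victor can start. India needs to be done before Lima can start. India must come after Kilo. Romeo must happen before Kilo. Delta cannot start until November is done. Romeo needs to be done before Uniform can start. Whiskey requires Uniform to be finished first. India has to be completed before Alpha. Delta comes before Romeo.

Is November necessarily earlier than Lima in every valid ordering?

Following the dependencies: November → Delta → Romeo → Kilo → India → Lima.
So November must precede Lima in any valid ordering.

Yes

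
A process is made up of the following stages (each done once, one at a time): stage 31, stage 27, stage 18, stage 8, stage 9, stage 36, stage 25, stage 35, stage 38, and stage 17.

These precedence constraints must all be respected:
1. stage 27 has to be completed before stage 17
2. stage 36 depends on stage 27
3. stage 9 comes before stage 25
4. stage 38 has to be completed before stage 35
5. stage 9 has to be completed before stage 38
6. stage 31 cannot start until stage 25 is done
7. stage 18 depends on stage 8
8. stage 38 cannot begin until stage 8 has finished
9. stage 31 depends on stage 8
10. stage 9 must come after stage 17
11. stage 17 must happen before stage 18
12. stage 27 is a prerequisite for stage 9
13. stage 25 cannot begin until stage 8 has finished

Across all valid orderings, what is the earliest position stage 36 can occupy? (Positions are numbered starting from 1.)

2

The only stage forced before stage 36 (directly or transitively) is stage 27.
With 1 mandatory predecessor, the earliest stage 36 can sit is position 1+1 = 2, and placing just that one first achieves it.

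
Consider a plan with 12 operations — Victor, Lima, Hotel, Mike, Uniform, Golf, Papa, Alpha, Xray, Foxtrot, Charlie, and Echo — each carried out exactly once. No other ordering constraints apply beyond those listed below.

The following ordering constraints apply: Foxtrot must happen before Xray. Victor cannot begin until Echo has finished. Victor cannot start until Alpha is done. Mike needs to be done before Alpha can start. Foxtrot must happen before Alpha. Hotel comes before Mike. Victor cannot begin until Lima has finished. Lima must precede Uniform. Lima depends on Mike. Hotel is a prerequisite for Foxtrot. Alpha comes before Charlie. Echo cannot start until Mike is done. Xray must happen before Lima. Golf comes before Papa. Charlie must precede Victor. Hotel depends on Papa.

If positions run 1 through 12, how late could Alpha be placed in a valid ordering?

Every operation that must follow Alpha has to come after it. Tracing all chains starting from Alpha, those operations are: Victor, Charlie — 2 in total.
So at least 2 operations follow Alpha, putting Alpha no later than position 10. That position is achievable by scheduling everything else first.

10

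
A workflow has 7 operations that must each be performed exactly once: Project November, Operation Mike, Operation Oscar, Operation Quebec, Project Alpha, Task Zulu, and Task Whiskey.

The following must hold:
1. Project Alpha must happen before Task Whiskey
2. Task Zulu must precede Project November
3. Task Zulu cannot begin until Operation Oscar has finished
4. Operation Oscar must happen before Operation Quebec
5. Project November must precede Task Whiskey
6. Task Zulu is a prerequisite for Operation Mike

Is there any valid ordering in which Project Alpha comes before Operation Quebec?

No chain of constraints runs from Operation Quebec to Project Alpha, so Operation Quebec is not required to come first.
That means at least one valid schedule has Project Alpha before Operation Quebec.

Yes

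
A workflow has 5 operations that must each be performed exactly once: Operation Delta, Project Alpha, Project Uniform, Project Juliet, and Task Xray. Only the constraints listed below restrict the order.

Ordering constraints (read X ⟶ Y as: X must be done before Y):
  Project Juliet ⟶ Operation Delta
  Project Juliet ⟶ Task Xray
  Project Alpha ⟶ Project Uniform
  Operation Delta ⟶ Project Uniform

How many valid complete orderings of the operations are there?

11

The operations with no prerequisites are Project Alpha, Project Juliet; any of them can be placed first.
Enumerating by repeatedly choosing an available operation (one whose prerequisites are all placed) gives 11 distinct complete orderings.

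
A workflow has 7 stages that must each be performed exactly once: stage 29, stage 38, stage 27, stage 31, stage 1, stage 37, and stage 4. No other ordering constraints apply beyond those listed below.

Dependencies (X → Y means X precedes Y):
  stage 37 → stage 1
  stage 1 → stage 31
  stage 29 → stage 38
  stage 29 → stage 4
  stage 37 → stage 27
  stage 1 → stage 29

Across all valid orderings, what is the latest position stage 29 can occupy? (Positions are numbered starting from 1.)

5

Every stage that must follow stage 29 has to come after it. Tracing all chains starting from stage 29, those stages are: stage 38, stage 4 — 2 in total.
With 2 mandatory successors out of 7 stages total, the latest slot for stage 29 is 7−2 = 5, and it's reachable by doing all non-successors before stage 29.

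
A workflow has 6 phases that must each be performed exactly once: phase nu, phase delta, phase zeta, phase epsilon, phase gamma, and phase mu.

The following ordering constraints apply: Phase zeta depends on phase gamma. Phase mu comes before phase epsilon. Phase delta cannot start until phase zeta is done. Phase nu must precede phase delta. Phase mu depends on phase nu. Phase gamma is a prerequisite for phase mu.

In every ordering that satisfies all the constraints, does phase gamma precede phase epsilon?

Yes

Chaining the stated constraints: phase gamma → phase mu → phase epsilon.
That forces phase gamma before phase epsilon in every valid schedule.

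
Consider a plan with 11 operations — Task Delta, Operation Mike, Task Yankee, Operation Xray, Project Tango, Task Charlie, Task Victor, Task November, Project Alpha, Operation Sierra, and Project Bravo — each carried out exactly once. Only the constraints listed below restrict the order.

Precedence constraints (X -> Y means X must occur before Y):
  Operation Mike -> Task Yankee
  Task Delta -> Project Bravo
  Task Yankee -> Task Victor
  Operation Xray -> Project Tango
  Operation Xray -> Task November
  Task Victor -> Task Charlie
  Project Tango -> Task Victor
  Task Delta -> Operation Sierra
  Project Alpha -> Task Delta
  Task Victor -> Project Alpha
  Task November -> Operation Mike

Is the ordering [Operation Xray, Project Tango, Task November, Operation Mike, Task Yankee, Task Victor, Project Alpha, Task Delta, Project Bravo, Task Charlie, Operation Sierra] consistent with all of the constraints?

Yes

Going through the constraints one by one, each required predecessor appears earlier in the sequence than its dependent — e.g. Task Victor (position 6) is before Task Charlie (position 10), as required.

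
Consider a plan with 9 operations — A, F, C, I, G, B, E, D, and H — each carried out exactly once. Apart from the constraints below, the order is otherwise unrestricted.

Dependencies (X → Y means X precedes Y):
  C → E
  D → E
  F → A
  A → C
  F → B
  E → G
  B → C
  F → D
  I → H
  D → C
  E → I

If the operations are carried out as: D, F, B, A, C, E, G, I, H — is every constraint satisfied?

No

Here F comes after D.
That contradicts the constraint that F must precede D.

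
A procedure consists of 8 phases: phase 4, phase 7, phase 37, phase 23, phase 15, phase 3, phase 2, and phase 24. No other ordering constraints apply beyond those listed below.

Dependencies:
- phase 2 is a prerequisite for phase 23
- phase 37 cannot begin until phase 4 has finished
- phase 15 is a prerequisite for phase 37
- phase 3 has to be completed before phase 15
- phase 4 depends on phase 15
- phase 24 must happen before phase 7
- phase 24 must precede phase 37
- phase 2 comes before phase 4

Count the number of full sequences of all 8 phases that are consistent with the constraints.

318

3 phases have no prerequisites (phase 3, phase 2, phase 24), so any of them could come first.
Enumerating by repeatedly choosing an available phase (one whose prerequisites are all placed) gives 318 distinct complete orderings.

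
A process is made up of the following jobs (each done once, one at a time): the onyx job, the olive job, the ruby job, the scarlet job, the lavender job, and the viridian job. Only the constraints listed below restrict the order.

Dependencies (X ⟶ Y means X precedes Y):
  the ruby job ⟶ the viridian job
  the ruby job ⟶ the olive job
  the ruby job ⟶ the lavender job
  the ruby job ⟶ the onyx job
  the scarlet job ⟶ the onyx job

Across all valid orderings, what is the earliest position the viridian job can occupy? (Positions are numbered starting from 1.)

Working backwards through the constraints from the viridian job, its only required predecessor is the ruby job.
With 1 mandatory predecessor, the earliest the viridian job can sit is position 1+1 = 2, and placing just that one first achieves it.

2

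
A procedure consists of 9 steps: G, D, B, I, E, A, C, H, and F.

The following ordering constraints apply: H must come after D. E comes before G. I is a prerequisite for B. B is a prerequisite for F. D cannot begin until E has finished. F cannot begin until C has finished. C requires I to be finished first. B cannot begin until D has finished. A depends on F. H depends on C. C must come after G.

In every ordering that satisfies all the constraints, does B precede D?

There is a chain D → B, which puts D before B.
So B never precedes D.

No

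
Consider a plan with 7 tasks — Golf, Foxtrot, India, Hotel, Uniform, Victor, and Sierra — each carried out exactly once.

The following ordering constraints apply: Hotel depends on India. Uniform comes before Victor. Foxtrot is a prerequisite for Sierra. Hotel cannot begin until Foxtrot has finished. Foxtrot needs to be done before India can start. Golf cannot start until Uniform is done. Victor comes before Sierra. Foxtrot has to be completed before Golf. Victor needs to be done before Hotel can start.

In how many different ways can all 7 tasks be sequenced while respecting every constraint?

70

The tasks with no prerequisites are Foxtrot, Uniform; any of them can be placed first.
Enumerating by repeatedly choosing an available task (one whose prerequisites are all placed) gives 70 distinct complete orderings.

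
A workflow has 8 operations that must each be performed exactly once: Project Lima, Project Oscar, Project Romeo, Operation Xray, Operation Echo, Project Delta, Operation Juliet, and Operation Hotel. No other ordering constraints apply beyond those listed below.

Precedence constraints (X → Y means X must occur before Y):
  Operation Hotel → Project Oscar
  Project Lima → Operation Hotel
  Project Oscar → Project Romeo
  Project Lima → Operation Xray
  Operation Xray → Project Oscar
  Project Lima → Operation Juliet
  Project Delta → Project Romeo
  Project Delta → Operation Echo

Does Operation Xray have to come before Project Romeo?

Yes

Chaining the stated constraints: Operation Xray → Project Oscar → Project Romeo.
Hence Operation Xray necessarily comes before Project Romeo.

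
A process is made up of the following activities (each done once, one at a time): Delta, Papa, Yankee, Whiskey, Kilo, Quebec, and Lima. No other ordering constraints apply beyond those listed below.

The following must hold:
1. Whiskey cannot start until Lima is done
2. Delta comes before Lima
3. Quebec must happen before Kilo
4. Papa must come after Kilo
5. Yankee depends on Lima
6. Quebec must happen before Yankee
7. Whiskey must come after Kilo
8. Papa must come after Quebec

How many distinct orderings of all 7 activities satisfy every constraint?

50

The activities with no prerequisites are Delta, Quebec; any of them can be placed first.
Enumerating by repeatedly choosing an available activity (one whose prerequisites are all placed) gives 50 distinct complete orderings.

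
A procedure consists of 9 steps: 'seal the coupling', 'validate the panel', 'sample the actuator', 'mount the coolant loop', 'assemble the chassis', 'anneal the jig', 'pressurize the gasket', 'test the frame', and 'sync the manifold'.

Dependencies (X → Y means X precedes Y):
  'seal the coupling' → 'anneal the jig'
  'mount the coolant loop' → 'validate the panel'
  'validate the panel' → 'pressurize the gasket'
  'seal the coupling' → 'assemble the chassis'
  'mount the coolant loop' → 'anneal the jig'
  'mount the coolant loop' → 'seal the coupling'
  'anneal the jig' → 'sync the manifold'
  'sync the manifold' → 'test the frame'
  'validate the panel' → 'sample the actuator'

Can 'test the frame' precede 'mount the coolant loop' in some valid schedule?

There is a dependency chain 'mount the coolant loop' → 'anneal the jig' → 'sync the manifold' → 'test the frame', so 'test the frame' always comes after 'mount the coolant loop'.
Hence 'test the frame' can never be scheduled before 'mount the coolant loop'.

No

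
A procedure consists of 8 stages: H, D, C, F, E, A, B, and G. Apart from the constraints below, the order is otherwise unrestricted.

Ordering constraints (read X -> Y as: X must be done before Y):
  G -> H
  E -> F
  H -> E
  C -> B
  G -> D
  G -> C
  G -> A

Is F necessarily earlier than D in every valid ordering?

F and D are not related by any chain of constraints.
There exist valid orderings with D before F, so F is not required to come first.

No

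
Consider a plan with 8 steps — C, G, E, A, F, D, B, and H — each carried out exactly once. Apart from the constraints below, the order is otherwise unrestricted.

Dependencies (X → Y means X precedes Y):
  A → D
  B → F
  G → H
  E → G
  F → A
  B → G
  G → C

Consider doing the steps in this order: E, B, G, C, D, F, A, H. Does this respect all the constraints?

No

The sequence places D ahead of A.
That contradicts the constraint that A must precede D.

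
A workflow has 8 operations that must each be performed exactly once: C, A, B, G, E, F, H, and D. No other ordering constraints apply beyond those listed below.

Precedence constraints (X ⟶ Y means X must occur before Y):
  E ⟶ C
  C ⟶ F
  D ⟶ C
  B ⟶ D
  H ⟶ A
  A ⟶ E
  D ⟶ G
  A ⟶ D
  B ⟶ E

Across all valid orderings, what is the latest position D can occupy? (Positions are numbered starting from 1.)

Following every chain forward from D, the operations that must come later are C, G, F — 3 of them.
With 3 mandatory successors out of 8 operations total, the latest slot for D is 8−3 = 5, and it's reachable by doing all non-successors before D.

5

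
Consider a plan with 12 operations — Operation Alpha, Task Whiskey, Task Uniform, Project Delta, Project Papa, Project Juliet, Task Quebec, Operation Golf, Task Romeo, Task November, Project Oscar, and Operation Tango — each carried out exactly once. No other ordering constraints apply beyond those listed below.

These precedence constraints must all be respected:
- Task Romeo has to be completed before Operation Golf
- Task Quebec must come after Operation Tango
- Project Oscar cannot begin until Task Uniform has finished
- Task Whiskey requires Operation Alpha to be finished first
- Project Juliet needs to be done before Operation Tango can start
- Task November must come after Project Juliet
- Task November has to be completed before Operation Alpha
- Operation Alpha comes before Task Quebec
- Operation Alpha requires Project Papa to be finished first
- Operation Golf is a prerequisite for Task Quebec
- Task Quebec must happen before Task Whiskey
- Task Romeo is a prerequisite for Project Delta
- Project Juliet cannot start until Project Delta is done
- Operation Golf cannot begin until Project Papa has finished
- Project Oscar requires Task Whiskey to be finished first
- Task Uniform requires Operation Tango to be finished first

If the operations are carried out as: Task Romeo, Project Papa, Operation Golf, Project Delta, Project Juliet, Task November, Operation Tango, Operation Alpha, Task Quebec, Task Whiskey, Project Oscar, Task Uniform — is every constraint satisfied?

The sequence places Project Oscar ahead of Task Uniform.
But one of the constraints requires Task Uniform before Project Oscar, so this ordering violates it.

No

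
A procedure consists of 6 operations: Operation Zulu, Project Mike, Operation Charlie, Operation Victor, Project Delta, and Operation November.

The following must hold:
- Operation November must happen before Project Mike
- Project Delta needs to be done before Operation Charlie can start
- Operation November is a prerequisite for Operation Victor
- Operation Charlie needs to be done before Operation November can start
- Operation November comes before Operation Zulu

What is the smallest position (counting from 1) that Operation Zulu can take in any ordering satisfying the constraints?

4

The operations that are forced before Operation Zulu, directly or transitively, are Operation Charlie, Project Delta, Operation November. That's 3 operations.
So at minimum 3 operations come before Operation Zulu, putting Operation Zulu no earlier than position 4. That position is achievable by scheduling exactly those predecessors first.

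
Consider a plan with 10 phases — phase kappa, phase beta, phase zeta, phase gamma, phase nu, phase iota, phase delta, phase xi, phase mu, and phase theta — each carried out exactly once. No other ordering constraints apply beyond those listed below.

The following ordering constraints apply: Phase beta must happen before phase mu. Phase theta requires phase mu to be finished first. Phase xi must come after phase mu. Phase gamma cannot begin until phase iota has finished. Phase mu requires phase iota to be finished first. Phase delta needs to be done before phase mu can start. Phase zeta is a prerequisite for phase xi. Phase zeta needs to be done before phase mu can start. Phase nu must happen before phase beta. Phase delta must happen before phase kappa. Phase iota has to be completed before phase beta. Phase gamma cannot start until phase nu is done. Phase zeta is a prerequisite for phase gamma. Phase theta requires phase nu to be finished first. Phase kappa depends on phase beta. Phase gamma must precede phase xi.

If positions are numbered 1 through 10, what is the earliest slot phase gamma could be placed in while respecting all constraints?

4

Working backwards through the constraints from phase gamma, its full set of required predecessors is phase zeta, phase nu, phase iota — 3 of them.
With 3 mandatory predecessors, the earliest phase gamma can sit is position 3+1 = 4, and placing just those 3 first achieves it.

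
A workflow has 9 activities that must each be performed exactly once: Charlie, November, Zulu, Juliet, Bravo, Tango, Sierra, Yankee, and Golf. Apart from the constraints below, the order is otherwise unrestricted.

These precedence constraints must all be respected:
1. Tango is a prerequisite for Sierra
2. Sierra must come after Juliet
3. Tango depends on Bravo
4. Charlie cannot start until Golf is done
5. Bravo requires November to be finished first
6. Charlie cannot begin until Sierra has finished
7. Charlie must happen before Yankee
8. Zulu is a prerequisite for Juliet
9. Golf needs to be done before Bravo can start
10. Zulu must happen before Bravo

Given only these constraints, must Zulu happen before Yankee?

Yes

There is a constraint chain Zulu → Juliet → Sierra → Charlie → Yankee.
That forces Zulu before Yankee in every valid schedule.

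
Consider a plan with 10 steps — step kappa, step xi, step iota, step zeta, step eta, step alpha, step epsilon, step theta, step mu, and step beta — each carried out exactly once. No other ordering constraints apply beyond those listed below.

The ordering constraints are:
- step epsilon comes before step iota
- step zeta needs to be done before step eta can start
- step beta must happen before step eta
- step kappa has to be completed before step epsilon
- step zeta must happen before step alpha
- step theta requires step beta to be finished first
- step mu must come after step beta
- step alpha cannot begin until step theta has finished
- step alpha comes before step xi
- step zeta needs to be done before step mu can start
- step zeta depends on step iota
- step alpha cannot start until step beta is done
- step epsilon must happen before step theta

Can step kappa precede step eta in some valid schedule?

Step kappa is actually forced before step eta by the constraints, so certainly some valid ordering has step kappa first.

Yes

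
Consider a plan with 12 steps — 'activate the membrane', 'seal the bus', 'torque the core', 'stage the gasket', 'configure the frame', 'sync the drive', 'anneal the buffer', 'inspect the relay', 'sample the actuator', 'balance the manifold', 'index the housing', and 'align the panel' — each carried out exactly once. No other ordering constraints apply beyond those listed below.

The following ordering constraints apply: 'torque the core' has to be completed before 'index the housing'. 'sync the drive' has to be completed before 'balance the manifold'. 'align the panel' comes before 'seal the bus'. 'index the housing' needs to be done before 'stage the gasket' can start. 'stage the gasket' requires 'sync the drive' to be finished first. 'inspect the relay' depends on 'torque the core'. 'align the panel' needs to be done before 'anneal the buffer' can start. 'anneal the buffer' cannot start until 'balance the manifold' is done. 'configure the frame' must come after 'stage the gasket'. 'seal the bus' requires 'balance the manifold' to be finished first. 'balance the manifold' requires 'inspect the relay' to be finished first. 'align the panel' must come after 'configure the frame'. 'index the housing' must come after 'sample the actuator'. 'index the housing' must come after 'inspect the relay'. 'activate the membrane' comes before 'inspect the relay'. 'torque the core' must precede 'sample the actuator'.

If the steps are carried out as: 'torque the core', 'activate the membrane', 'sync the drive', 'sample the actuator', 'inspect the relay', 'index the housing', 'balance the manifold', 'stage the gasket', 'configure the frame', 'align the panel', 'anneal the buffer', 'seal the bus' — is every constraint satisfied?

Every stated constraint is respected: 'sync the drive' sits at position 3, ahead of 'stage the gasket' at position 8, and each of the other listed pairs likewise has the predecessor earlier in the sequence.

Yes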